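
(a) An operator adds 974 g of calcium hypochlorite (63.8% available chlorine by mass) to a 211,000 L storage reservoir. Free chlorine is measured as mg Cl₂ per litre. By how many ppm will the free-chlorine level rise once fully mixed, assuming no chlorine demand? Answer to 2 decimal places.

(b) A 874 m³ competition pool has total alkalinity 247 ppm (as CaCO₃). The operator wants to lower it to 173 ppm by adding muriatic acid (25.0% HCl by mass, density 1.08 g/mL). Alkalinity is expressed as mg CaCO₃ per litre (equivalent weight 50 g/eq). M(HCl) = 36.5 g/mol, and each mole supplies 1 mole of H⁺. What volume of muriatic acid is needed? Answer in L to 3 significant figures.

(a) 2.95 ppm; (b) 175 L

(a) Available chlorine delivered: 974 g × 0.638 = 621.4 g as Cl₂.
(a) Concentration rise: 621.4 g / 211,000 L = 2.945 mg/L = 2.95 ppm.

(b) Volume: 874 m³ = 874,000 L.
(b) Alkalinity to neutralize: (247 − 173) = 74 mg/L as CaCO₃ × 874,000 L = 64,680 g as CaCO₃.
(b) Equivalents of H⁺ required: 64,680 ÷ 50 g/eq = 1294 eq = 1294 mol HCl.
(b) Mass of HCl: 1294 × 36.5 = 47,210 g.
(b) Mass of 25.0% solution: 47,210 / 0.25 = 188,900 g.
(b) Volume: 188,900 g ÷ 1.08 g/mL = 174,900 mL.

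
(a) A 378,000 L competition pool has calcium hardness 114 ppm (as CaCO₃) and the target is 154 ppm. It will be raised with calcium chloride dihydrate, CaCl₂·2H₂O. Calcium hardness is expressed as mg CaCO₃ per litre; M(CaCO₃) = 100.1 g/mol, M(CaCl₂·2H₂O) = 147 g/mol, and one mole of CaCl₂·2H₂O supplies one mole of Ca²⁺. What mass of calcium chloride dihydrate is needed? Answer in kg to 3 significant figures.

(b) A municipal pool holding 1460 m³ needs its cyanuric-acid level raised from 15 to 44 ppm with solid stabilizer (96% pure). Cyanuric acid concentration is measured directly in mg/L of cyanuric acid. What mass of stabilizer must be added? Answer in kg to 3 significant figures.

(a) Hardness to add: (154 − 114) = 40 mg/L as CaCO₃ × 378,000 L = 15,120 g as CaCO₃.
(a) Moles of Ca²⁺ (1 mol Ca²⁺ ≡ 1 mol CaCO₃): 15,120 / 100.1 g/mol = 151 mol.
(a) Mass of CaCl₂·2H₂O: 151 × 147 = 22,200 g.

(b) Volume: 1460 m³ = 1,460,000 L.
(b) CYA to add: (44 − 15) = 29 mg/L × 1,460,000 L = 42,340 g cyanuric acid.
(b) At 96% purity: 42,340 / 0.96 = 44,100 g product.

(a) 22.2 kg; (b) 44.1 kg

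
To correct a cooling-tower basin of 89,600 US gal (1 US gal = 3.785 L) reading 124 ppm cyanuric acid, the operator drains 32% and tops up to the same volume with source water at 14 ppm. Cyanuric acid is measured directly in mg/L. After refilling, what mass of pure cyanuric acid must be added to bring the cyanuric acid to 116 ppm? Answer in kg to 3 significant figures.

9.22 kg

Volume: 89,600 US gal × 3.785 L/gal = 339,136 L.
After draining 32% and refilling: 124 × 0.68 + 14 × 0.32 = 88.8 ppm.
Deficit to target: 116 − 88.8 = 27.2 mg/L.
Mass: 27.2 mg/L × 339,136 L = 9224 g cyanuric acid.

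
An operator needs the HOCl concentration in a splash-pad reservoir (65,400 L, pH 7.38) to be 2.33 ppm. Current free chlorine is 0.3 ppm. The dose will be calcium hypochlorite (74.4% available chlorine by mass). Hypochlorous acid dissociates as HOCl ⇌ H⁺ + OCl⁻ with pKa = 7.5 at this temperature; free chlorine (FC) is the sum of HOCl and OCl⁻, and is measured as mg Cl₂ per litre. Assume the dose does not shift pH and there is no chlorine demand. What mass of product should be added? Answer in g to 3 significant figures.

334 g

[OCl⁻]/[HOCl] = 10^(pH − pKa) = 10^(7.38 − 7.5) = 0.7586; fraction as HOCl = 1/(1 + 0.7586) = 0.5686.
Free chlorine required for 2.33 ppm HOCl: 2.33 / 0.5686 = 4.097 ppm.
FC to add: 4.097 − 0.3 = 3.797 mg/L as Cl₂.
Cl₂ equivalent: 3.797 mg/L × 65,400 L = 248.4 g.
Product at 74.4% available Cl: 248.4 / 0.744 = 333.8 g.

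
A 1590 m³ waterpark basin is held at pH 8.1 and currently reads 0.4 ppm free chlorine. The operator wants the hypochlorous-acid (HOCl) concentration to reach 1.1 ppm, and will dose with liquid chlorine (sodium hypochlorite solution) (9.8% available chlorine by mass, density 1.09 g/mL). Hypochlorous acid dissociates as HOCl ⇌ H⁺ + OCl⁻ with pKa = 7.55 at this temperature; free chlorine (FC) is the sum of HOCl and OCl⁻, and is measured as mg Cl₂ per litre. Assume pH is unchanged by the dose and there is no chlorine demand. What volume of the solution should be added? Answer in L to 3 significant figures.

68.5 L

Volume: 1590 m³ = 1,590,000 L.
[OCl⁻]/[HOCl] = 10^(pH − pKa) = 10^(8.1 − 7.55) = 3.548; fraction as HOCl = 1/(1 + 3.548) = 0.2199.
Free chlorine required for 1.1 ppm HOCl: 1.1 / 0.2199 = 5.003 ppm.
FC to add: 5.003 − 0.4 = 4.603 mg/L as Cl₂.
Cl₂ equivalent: 4.603 mg/L × 1,590,000 L = 7319 g.
Product at 9.8% available Cl: 7319 / 0.098 = 74,680 g.
Volume: 74,680 g ÷ 1.09 g/mL = 68,510 mL.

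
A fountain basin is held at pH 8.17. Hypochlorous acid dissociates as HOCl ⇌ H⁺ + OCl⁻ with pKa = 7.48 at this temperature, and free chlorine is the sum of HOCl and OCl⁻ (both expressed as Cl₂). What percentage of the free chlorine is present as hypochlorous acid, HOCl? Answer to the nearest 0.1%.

[OCl⁻]/[HOCl] = 10^(pH − pKa) = 10^(8.17 − 7.48) = 10^0.69 = 4.898.
Fraction as HOCl = 1 / (1 + 4.898) = 0.1696.

17.0%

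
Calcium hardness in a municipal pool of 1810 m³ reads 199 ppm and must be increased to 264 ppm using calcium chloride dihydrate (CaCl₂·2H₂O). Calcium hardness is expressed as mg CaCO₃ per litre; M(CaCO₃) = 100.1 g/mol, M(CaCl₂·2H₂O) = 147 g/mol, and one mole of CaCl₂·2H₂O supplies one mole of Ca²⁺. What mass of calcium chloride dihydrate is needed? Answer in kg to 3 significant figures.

173 kg

Volume: 1810 m³ = 1,810,000 L.
Hardness to add: (264 − 199) = 65 mg/L as CaCO₃ × 1,810,000 L = 117,600 g as CaCO₃.
Moles of Ca²⁺ (1 mol Ca²⁺ ≡ 1 mol CaCO₃): 117,600 / 100.1 g/mol = 1175 mol.
Mass of CaCl₂·2H₂O: 1175 × 147 = 172,800 g.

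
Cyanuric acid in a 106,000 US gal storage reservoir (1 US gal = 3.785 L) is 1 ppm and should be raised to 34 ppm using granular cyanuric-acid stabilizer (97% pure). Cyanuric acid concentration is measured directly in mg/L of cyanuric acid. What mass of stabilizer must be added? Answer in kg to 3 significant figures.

Volume: 106,000 US gal × 3.785 L/gal = 401,210 L.
CYA to add: (34 − 1) = 33 mg/L × 401,210 L = 13,240 g cyanuric acid.
At 97% purity: 13,240 / 0.97 = 13,650 g product.

13.6 kg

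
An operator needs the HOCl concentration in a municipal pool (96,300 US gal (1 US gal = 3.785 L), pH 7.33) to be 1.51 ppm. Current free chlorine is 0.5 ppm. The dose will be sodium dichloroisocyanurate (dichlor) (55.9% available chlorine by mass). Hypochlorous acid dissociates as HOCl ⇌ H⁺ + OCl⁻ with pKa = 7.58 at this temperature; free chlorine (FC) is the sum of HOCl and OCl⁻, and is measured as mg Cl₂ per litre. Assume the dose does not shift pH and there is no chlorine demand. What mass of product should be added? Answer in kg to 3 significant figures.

Volume: 96,300 US gal × 3.785 L/gal = 364,496 L.
[OCl⁻]/[HOCl] = 10^(pH − pKa) = 10^(7.33 − 7.58) = 0.5623; fraction as HOCl = 1/(1 + 0.5623) = 0.6401.
Free chlorine required for 1.51 ppm HOCl: 1.51 / 0.6401 = 2.359 ppm.
FC to add: 2.359 − 0.5 = 1.859 mg/L as Cl₂.
Cl₂ equivalent: 1.859 mg/L × 364,496 L = 677.6 g.
Product at 55.9% available Cl: 677.6 / 0.559 = 1212 g.

1.21 kg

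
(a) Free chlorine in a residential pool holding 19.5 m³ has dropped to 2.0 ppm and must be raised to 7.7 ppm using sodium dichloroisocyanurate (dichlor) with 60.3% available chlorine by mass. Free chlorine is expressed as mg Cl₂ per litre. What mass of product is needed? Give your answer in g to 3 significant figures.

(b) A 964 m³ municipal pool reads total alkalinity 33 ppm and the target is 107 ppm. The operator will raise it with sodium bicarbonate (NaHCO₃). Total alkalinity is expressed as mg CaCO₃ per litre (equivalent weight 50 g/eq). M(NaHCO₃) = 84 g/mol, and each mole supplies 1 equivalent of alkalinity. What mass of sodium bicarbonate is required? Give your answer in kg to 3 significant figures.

(a) Volume: 19.5 m³ = 19,500 L.
(a) Chlorine deficit: 7.7 − 2.0 = 5.7 ppm = 5.7 mg/L as Cl₂.
(a) Cl₂ equivalent needed: 5.7 mg/L × 19,500 L = 111,200 mg = 111.2 g.
(a) Product at 60.3% available chlorine: 111.2 / 0.603 = 184.3 g.

(b) Volume: 964 m³ = 964,000 L.
(b) Alkalinity to add: (107 − 33) = 74 mg/L as CaCO₃ × 964,000 L = 71,340 g as CaCO₃.
(b) Equivalents: 71,340 g ÷ 50 g/eq = 1427 eq.
(b) NaHCO₃ supplies 1 eq per mole → 1427 mol.
(b) Mass: 1427 mol × 84 g/mol = 119,800 g.

(a) 184 g; (b) 120 kg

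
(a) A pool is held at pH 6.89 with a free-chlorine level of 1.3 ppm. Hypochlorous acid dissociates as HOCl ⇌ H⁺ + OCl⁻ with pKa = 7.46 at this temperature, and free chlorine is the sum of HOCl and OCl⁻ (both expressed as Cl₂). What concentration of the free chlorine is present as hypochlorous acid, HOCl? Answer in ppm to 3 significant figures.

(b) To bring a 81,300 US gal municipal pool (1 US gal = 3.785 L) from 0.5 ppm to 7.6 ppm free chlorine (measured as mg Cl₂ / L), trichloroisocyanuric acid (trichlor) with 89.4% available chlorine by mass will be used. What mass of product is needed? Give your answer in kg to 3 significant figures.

(a) 1.02 ppm; (b) 2.44 kg

(a) [OCl⁻]/[HOCl] = 10^(pH − pKa) = 10^(6.89 − 7.46) = 10^-0.57 = 0.2692.
(a) Fraction as HOCl = 1 / (1 + 0.2692) = 0.7879.
(a) HOCl = 0.7879 × 1.3 ppm = 1.024 ppm.

(b) Volume: 81,300 US gal × 3.785 L/gal = 307,720 L.
(b) Chlorine deficit: 7.6 − 0.5 = 7.1 ppm = 7.1 mg/L as Cl₂.
(b) Cl₂ equivalent needed: 7.1 mg/L × 307,720 L = 2,185,000 mg = 2185 g.
(b) Product at 89.4% available chlorine: 2185 / 0.894 = 2444 g.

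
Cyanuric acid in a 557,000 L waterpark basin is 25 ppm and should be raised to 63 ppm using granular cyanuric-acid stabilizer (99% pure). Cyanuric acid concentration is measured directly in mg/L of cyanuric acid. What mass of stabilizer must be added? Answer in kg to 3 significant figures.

21.4 kg

CYA to add: (63 − 25) = 38 mg/L × 557,000 L = 21,170 g cyanuric acid.
At 99% purity: 21,170 / 0.99 = 21,380 g product.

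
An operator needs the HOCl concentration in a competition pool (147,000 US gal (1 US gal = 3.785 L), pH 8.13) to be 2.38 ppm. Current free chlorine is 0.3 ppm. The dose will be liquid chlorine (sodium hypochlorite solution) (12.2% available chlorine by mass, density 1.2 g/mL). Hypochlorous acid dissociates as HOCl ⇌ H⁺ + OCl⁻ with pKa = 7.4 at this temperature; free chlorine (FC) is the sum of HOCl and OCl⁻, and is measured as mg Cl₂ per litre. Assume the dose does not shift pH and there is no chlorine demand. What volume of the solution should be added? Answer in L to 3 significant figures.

56.5 L

Volume: 147,000 US gal × 3.785 L/gal = 556,395 L.
[OCl⁻]/[HOCl] = 10^(pH − pKa) = 10^(8.13 − 7.4) = 5.37; fraction as HOCl = 1/(1 + 5.37) = 0.157.
Free chlorine required for 2.38 ppm HOCl: 2.38 / 0.157 = 15.16 ppm.
FC to add: 15.16 − 0.3 = 14.86 mg/L as Cl₂.
Cl₂ equivalent: 14.86 mg/L × 556,395 L = 8269 g.
Product at 12.2% available Cl: 8269 / 0.122 = 67,780 g.
Volume: 67,780 g ÷ 1.2 g/mL = 56,480 mL.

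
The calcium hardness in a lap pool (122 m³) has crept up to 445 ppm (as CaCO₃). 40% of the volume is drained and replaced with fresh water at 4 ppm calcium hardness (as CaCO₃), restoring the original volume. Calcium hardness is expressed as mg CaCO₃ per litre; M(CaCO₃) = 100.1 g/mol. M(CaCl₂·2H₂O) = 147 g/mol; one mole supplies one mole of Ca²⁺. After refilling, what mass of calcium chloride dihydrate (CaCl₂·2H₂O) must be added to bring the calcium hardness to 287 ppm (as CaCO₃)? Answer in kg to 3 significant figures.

Volume: 122 m³ = 122,000 L.
After draining 40% and refilling: 445 × 0.60 + 4 × 0.40 = 268.6 ppm.
Deficit to target: 287 − 268.6 = 18.4 mg/L.
As CaCO₃: 18.4 mg/L × 122,000 L = 2245 g; ÷ 100.1 = 22.43 mol Ca²⁺.
Mass: 22.43 × 147 = 3297 g.

3.30 kg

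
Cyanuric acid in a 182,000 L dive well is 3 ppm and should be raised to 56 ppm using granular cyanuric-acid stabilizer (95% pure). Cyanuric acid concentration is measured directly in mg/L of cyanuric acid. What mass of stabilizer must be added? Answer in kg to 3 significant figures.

10.2 kg

CYA to add: (56 − 3) = 53 mg/L × 182,000 L = 9646 g cyanuric acid.
At 95% purity: 9646 / 0.95 = 10,150 g product.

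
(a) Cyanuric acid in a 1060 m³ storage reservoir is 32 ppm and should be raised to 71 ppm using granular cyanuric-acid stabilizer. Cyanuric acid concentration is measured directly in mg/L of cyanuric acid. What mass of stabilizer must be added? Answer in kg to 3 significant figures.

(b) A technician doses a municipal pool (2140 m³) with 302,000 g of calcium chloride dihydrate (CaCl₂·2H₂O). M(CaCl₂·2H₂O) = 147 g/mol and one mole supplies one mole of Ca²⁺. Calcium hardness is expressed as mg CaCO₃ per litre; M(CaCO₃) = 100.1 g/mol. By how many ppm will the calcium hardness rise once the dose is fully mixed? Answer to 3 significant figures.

(a) Volume: 1060 m³ = 1,060,000 L.
(a) CYA to add: (71 − 32) = 39 mg/L × 1,060,000 L = 41,340 g cyanuric acid.

(b) Volume: 2140 m³ = 2,140,000 L.
(b) Moles of Ca²⁺: 302,000 g ÷ 147 g/mol = 2054 mol.
(b) As CaCO₃: 2054 mol × 100.1 g/mol = 205,600 g.
(b) Rise: 205,600 g / 2,140,000 L × 1000 = 96.1 mg/L.

(a) 41.3 kg; (b) 96.1 ppm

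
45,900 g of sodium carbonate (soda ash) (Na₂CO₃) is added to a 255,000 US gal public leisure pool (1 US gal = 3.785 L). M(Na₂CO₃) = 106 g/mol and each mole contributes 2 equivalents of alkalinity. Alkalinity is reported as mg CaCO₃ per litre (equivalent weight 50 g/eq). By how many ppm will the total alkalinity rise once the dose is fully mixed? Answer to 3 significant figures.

44.9 ppm

Volume: 255,000 US gal × 3.785 L/gal = 965,175 L.
Moles of Na₂CO₃: 45,900 g ÷ 106 g/mol = 433 mol → 866 eq of alkalinity.
As CaCO₃: 866 eq × 50 g/eq = 43,300 g.
Rise: 43,300 g / 965,175 L × 1000 = 44.86 mg/L.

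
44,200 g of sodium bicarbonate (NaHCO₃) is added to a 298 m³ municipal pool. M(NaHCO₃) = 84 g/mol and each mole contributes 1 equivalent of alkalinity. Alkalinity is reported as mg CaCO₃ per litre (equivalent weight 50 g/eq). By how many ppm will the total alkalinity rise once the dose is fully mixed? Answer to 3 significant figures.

88.3 ppm

Volume: 298 m³ = 298,000 L.
Moles of NaHCO₃: 44,200 g ÷ 84 g/mol = 526.2 mol → 526.2 eq of alkalinity.
As CaCO₃: 526.2 eq × 50 g/eq = 26,310 g.
Rise: 26,310 g / 298,000 L × 1000 = 88.29 mg/L.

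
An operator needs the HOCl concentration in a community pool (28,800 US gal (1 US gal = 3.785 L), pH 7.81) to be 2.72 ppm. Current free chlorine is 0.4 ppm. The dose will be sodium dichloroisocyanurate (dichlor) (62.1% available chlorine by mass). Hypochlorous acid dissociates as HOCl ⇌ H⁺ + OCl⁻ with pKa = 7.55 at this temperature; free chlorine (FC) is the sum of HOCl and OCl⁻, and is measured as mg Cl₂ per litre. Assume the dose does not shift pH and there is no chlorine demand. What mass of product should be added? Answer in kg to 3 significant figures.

1.28 kg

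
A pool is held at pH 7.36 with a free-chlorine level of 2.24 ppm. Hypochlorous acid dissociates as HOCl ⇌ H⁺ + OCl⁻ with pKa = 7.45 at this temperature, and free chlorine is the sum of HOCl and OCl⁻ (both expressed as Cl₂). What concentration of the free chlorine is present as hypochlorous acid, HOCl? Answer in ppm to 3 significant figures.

[OCl⁻]/[HOCl] = 10^(pH − pKa) = 10^(7.36 − 7.45) = 10^-0.09 = 0.8128.
Fraction as HOCl = 1 / (1 + 0.8128) = 0.5516.
HOCl = 0.5516 × 2.24 ppm = 1.236 ppm.

1.24 ppm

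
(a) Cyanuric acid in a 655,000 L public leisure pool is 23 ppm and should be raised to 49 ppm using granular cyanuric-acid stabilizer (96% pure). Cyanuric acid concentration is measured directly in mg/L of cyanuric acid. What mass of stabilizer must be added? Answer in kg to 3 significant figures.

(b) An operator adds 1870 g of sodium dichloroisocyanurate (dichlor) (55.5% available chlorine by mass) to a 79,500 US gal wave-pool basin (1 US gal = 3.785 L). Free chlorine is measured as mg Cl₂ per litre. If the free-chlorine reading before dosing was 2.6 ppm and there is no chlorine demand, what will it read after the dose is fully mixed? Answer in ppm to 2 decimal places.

(a) 17.7 kg; (b) 6.05 ppm

(a) CYA to add: (49 − 23) = 26 mg/L × 655,000 L = 17,030 g cyanuric acid.
(a) At 96% purity: 17,030 / 0.96 = 17,740 g product.

(b) Volume: 79,500 US gal × 3.785 L/gal = 300,908 L.
(b) Available chlorine delivered: 1870 g × 0.555 = 1038 g as Cl₂.
(b) Concentration rise: 1038 g / 300,908 L = 3.449 mg/L = 3.45 ppm.
(b) Final FC: 2.6 + 3.45 = 6.05 ppm.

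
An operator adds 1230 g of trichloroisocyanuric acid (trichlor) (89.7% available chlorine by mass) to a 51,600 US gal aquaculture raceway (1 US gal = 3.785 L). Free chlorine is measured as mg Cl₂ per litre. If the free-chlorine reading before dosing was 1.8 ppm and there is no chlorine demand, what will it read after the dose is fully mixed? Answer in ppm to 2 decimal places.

Volume: 51,600 US gal × 3.785 L/gal = 195,306 L.
Available chlorine delivered: 1230 g × 0.897 = 1103 g as Cl₂.
Concentration rise: 1103 g / 195,306 L = 5.649 mg/L = 5.65 ppm.
Final FC: 1.8 + 5.65 = 7.45 ppm.

7.45 ppm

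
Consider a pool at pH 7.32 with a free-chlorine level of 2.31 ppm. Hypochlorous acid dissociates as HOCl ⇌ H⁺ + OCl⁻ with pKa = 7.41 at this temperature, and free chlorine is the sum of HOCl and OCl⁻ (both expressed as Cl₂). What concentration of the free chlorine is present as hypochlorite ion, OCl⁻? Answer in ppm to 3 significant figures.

[OCl⁻]/[HOCl] = 10^(pH − pKa) = 10^(7.32 − 7.41) = 10^-0.09 = 0.8128.
Fraction as HOCl = 1 / (1 + 0.8128) = 0.5516.
OCl⁻ = (1 − 0.5516) × 2.31 ppm = 1.036 ppm.

1.04 ppm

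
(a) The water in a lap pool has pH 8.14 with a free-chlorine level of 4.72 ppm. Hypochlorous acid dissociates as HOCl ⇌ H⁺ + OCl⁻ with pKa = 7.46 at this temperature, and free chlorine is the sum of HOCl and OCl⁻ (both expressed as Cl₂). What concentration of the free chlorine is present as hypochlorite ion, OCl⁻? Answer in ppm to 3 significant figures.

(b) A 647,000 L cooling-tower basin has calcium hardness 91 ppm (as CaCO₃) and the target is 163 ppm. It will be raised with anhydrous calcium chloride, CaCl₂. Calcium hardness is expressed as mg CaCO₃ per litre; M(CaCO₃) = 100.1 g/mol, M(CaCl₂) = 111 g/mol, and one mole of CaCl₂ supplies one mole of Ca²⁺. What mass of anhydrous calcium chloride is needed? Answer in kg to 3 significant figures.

(a) [OCl⁻]/[HOCl] = 10^(pH − pKa) = 10^(8.14 − 7.46) = 10^0.68 = 4.786.
(a) Fraction as HOCl = 1 / (1 + 4.786) = 0.1728.
(a) OCl⁻ = (1 − 0.1728) × 4.72 ppm = 3.904 ppm.

(b) Hardness to add: (163 − 91) = 72 mg/L as CaCO₃ × 647,000 L = 46,580 g as CaCO₃.
(b) Moles of Ca²⁺ (1 mol Ca²⁺ ≡ 1 mol CaCO₃): 46,580 / 100.1 g/mol = 465.4 mol.
(b) Mass of CaCl₂: 465.4 × 111 = 51,660 g.

(a) 3.90 ppm; (b) 51.7 kg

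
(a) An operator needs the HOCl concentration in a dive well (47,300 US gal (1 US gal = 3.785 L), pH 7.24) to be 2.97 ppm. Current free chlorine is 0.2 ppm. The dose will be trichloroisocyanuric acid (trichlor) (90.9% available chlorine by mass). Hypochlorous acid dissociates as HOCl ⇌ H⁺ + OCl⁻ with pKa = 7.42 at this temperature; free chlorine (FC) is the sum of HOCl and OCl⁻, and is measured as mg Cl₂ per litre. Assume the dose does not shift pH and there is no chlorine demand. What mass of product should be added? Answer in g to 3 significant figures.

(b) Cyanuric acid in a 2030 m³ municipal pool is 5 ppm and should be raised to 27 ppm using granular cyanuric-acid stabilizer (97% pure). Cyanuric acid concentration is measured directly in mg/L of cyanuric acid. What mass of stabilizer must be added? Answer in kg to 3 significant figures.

(a) 932 g; (b) 46.0 kg

(a) Volume: 47,300 US gal × 3.785 L/gal = 179,030 L.
(a) [OCl⁻]/[HOCl] = 10^(pH − pKa) = 10^(7.24 − 7.42) = 0.6607; fraction as HOCl = 1/(1 + 0.6607) = 0.6022.
(a) Free chlorine required for 2.97 ppm HOCl: 2.97 / 0.6022 = 4.932 ppm.
(a) FC to add: 4.932 − 0.2 = 4.732 mg/L as Cl₂.
(a) Cl₂ equivalent: 4.732 mg/L × 179,030 L = 847.2 g.
(a) Product at 90.9% available Cl: 847.2 / 0.909 = 932 g.

(b) Volume: 2030 m³ = 2,030,000 L.
(b) CYA to add: (27 − 5) = 22 mg/L × 2,030,000 L = 44,660 g cyanuric acid.
(b) At 97% purity: 44,660 / 0.97 = 46,040 g product.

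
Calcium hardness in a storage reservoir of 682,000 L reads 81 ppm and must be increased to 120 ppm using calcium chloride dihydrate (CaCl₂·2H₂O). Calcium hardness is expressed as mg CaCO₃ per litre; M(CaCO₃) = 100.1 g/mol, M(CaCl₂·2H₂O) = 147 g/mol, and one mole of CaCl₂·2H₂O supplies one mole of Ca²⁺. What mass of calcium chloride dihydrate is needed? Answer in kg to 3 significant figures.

Hardness to add: (120 − 81) = 39 mg/L as CaCO₃ × 682,000 L = 26,600 g as CaCO₃.
Moles of Ca²⁺ (1 mol Ca²⁺ ≡ 1 mol CaCO₃): 26,600 / 100.1 g/mol = 265.7 mol.
Mass of CaCl₂·2H₂O: 265.7 × 147 = 39,060 g.

39.1 kg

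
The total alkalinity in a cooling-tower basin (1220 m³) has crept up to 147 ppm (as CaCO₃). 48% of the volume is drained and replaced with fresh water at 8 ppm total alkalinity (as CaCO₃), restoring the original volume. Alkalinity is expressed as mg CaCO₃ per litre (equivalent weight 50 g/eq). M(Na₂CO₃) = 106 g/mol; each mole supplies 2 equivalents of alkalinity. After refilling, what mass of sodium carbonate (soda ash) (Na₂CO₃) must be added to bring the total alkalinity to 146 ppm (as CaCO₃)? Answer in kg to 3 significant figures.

85.0 kg

Volume: 1220 m³ = 1,220,000 L.
After draining 48% and refilling: 147 × 0.52 + 8 × 0.48 = 80.28 ppm.
Deficit to target: 146 − 80.28 = 65.72 mg/L.
As CaCO₃: 65.72 mg/L × 1,220,000 L = 80,180 g; ÷ 50 g/eq ÷ 2 = 801.8 mol Na₂CO₃.
Mass: 801.8 × 106 = 84,990 g.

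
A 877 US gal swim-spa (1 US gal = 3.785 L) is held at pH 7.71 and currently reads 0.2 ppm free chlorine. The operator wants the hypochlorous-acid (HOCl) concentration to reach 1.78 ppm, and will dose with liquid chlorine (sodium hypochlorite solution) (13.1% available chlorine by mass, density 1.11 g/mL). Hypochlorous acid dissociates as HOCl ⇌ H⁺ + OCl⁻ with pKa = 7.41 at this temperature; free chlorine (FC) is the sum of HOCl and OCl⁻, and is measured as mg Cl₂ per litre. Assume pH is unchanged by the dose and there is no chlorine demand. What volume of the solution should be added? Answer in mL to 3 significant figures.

117 mL

Volume: 877 US gal × 3.785 L/gal = 3,319 L.
[OCl⁻]/[HOCl] = 10^(pH − pKa) = 10^(7.71 − 7.41) = 1.995; fraction as HOCl = 1/(1 + 1.995) = 0.3339.
Free chlorine required for 1.78 ppm HOCl: 1.78 / 0.3339 = 5.332 ppm.
FC to add: 5.332 − 0.2 = 5.132 mg/L as Cl₂.
Cl₂ equivalent: 5.132 mg/L × 3,319 L = 17.03 g.
Product at 13.1% available Cl: 17.03 / 0.131 = 130 g.
Volume: 130 g ÷ 1.11 g/mL = 117.1 mL.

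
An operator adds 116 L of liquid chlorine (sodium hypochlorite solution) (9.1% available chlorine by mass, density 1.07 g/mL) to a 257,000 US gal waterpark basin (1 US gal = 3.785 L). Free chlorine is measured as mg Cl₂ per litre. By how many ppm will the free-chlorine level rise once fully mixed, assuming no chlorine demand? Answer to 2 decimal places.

Volume: 257,000 US gal × 3.785 L/gal = 972,745 L.
Mass of solution: 116 L × 1000 mL/L × 1.07 g/mL = 124,100 g.
Available chlorine delivered: 124,100 g × 0.091 = 11,290 g as Cl₂.
Concentration rise: 11,290 g / 972,745 L = 11.61 mg/L = 11.61 ppm.

11.61 ppm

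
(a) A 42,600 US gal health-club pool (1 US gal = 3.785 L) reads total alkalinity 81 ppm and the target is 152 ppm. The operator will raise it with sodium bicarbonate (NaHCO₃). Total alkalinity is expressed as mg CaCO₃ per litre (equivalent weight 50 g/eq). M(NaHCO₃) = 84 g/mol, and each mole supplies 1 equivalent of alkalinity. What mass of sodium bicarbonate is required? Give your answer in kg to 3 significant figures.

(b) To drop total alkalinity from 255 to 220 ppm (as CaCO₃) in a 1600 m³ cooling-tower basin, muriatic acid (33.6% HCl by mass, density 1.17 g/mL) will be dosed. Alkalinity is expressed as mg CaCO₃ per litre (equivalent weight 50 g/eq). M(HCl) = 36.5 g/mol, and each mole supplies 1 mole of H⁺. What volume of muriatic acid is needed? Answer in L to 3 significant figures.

(a) Volume: 42,600 US gal × 3.785 L/gal = 161,241 L.
(a) Alkalinity to add: (152 − 81) = 71 mg/L as CaCO₃ × 161,241 L = 11,450 g as CaCO₃.
(a) Equivalents: 11,450 g ÷ 50 g/eq = 229 eq.
(a) NaHCO₃ supplies 1 eq per mole → 229 mol.
(a) Mass: 229 mol × 84 g/mol = 19,230 g.

(b) Volume: 1600 m³ = 1,600,000 L.
(b) Alkalinity to neutralize: (255 − 220) = 35 mg/L as CaCO₃ × 1,600,000 L = 56,000 g as CaCO₃.
(b) Equivalents of H⁺ required: 56,000 ÷ 50 g/eq = 1120 eq = 1120 mol HCl.
(b) Mass of HCl: 1120 × 36.5 = 40,880 g.
(b) Mass of 33.6% solution: 40,880 / 0.336 = 121,700 g.
(b) Volume: 121,700 g ÷ 1.17 g/mL = 104,000 mL.

(a) 19.2 kg; (b) 104 L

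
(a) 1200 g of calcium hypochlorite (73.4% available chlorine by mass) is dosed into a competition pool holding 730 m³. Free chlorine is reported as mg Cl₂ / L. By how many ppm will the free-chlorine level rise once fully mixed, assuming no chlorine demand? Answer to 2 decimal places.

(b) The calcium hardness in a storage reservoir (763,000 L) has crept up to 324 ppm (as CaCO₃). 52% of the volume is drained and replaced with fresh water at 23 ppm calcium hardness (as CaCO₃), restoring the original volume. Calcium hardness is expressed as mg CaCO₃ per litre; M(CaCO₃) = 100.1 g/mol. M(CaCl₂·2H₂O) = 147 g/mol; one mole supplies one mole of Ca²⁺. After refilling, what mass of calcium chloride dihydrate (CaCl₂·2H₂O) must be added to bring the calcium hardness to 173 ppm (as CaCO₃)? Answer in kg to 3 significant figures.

(a) 1.21 ppm; (b) 6.19 kg

(a) Volume: 730 m³ = 730,000 L.
(a) Available chlorine delivered: 1200 g × 0.734 = 880.8 g as Cl₂.
(a) Concentration rise: 880.8 g / 730,000 L = 1.207 mg/L = 1.21 ppm.

(b) After draining 52% and refilling: 324 × 0.48 + 23 × 0.52 = 167.48 ppm.
(b) Deficit to target: 173 − 167.48 = 5.52 mg/L.
(b) As CaCO₃: 5.52 mg/L × 763,000 L = 4212 g; ÷ 100.1 = 42.08 mol Ca²⁺.
(b) Mass: 42.08 × 147 = 6185 g.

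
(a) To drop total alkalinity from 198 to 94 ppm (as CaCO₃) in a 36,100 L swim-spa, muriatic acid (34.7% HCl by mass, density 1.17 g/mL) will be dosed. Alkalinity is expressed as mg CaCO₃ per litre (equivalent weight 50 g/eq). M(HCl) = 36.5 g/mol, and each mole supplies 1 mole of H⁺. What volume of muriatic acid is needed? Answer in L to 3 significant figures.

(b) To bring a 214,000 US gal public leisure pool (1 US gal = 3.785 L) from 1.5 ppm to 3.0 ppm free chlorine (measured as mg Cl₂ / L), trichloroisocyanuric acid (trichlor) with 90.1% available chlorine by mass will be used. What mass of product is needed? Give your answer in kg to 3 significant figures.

(a) 6.75 L; (b) 1.35 kg

(a) Alkalinity to neutralize: (198 − 94) = 104 mg/L as CaCO₃ × 36,100 L = 3754 g as CaCO₃.
(a) Equivalents of H⁺ required: 3754 ÷ 50 g/eq = 75.09 eq = 75.09 mol HCl.
(a) Mass of HCl: 75.09 × 36.5 = 2741 g.
(a) Mass of 34.7% solution: 2741 / 0.347 = 7898 g.
(a) Volume: 7898 g ÷ 1.17 g/mL = 6751 mL.

(b) Volume: 214,000 US gal × 3.785 L/gal = 809,990 L.
(b) Chlorine deficit: 3.0 − 1.5 = 1.5 ppm = 1.5 mg/L as Cl₂.
(b) Cl₂ equivalent needed: 1.5 mg/L × 809,990 L = 1,215,000 mg = 1215 g.
(b) Product at 90.1% available chlorine: 1215 / 0.901 = 1348 g.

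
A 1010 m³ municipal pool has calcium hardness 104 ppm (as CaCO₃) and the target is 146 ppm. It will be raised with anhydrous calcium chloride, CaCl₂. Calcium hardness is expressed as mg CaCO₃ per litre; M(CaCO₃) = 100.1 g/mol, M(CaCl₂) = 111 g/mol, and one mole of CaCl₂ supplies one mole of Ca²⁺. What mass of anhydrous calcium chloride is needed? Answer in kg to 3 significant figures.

Volume: 1010 m³ = 1,010,000 L.
Hardness to add: (146 − 104) = 42 mg/L as CaCO₃ × 1,010,000 L = 42,420 g as CaCO₃.
Moles of Ca²⁺ (1 mol Ca²⁺ ≡ 1 mol CaCO₃): 42,420 / 100.1 g/mol = 423.8 mol.
Mass of CaCl₂: 423.8 × 111 = 47,040 g.

47.0 kg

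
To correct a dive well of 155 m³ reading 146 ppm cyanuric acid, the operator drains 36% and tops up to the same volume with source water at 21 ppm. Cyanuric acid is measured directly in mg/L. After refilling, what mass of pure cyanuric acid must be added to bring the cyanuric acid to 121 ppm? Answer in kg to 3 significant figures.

3.10 kg

Volume: 155 m³ = 155,000 L.
After draining 36% and refilling: 146 × 0.64 + 21 × 0.36 = 101 ppm.
Deficit to target: 121 − 101 = 20 mg/L.
Mass: 20 mg/L × 155,000 L = 3100 g cyanuric acid.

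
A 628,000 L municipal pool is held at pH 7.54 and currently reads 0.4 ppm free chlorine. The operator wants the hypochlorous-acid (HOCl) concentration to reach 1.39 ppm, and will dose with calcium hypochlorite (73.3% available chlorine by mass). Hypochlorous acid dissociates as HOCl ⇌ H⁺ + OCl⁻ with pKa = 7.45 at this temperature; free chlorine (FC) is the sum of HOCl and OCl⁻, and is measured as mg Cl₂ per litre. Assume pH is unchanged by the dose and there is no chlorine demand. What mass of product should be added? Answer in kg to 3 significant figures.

2.31 kg

[OCl⁻]/[HOCl] = 10^(pH − pKa) = 10^(7.54 − 7.45) = 1.23; fraction as HOCl = 1/(1 + 1.23) = 0.4484.
Free chlorine required for 1.39 ppm HOCl: 1.39 / 0.4484 = 3.1 ppm.
FC to add: 3.1 − 0.4 = 2.7 mg/L as Cl₂.
Cl₂ equivalent: 2.7 mg/L × 628,000 L = 1696 g.
Product at 73.3% available Cl: 1696 / 0.733 = 2313 g.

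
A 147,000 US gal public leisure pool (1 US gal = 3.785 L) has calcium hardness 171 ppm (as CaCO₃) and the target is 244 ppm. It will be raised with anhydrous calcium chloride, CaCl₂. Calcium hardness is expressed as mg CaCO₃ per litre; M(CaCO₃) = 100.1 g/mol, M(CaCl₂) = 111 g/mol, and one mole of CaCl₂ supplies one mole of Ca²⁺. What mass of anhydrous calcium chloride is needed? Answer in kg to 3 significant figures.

Volume: 147,000 US gal × 3.785 L/gal = 556,395 L.
Hardness to add: (244 − 171) = 73 mg/L as CaCO₃ × 556,395 L = 40,620 g as CaCO₃.
Moles of Ca²⁺ (1 mol Ca²⁺ ≡ 1 mol CaCO₃): 40,620 / 100.1 g/mol = 405.8 mol.
Mass of CaCl₂: 405.8 × 111 = 45,040 g.

45.0 kg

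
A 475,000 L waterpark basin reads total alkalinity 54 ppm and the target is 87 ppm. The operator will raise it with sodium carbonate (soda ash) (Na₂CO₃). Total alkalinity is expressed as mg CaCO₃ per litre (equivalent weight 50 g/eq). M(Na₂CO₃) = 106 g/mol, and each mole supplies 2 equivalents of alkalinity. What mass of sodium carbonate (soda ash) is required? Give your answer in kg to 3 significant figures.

16.6 kg

Alkalinity to add: (87 − 54) = 33 mg/L as CaCO₃ × 475,000 L = 15,680 g as CaCO₃.
Equivalents: 15,680 g ÷ 50 g/eq = 313.5 eq.
Each mole of Na₂CO₃ supplies 2 eq, so 313.5 / 2 = 156.8 mol.
Mass: 156.8 mol × 106 g/mol = 16,620 g.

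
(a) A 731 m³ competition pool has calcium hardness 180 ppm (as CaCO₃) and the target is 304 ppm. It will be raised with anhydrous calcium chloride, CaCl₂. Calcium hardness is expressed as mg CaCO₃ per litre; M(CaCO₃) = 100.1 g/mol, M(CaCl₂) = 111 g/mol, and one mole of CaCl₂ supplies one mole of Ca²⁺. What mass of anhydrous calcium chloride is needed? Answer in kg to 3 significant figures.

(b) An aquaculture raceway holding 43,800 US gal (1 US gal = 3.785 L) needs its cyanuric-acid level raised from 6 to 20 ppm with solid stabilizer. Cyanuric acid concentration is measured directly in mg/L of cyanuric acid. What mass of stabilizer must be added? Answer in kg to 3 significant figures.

(a) 101 kg; (b) 2.32 kg

(a) Volume: 731 m³ = 731,000 L.
(a) Hardness to add: (304 − 180) = 124 mg/L as CaCO₃ × 731,000 L = 90,640 g as CaCO₃.
(a) Moles of Ca²⁺ (1 mol Ca²⁺ ≡ 1 mol CaCO₃): 90,640 / 100.1 g/mol = 905.5 mol.
(a) Mass of CaCl₂: 905.5 × 111 = 100,500 g.

(b) Volume: 43,800 US gal × 3.785 L/gal = 165,783 L.
(b) CYA to add: (20 − 6) = 14 mg/L × 165,783 L = 2321 g cyanuric acid.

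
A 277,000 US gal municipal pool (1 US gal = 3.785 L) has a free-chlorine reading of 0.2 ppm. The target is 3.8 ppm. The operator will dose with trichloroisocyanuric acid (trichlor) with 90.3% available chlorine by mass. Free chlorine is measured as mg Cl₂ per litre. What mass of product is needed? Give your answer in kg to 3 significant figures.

4.18 kg

Volume: 277,000 US gal × 3.785 L/gal = 1,048,445 L.
Chlorine deficit: 3.8 − 0.2 = 3.6 ppm = 3.6 mg/L as Cl₂.
Cl₂ equivalent needed: 3.6 mg/L × 1,048,445 L = 3,774,000 mg = 3774 g.
Product at 90.3% available chlorine: 3774 / 0.903 = 4180 g.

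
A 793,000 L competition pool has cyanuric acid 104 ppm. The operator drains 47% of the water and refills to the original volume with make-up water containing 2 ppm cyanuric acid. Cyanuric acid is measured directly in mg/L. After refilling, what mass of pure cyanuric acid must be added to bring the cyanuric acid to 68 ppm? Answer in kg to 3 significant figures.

After draining 47% and refilling: 104 × 0.53 + 2 × 0.47 = 56.06 ppm.
Deficit to target: 68 − 56.06 = 11.94 mg/L.
Mass: 11.94 mg/L × 793,000 L = 9468 g cyanuric acid.

9.47 kg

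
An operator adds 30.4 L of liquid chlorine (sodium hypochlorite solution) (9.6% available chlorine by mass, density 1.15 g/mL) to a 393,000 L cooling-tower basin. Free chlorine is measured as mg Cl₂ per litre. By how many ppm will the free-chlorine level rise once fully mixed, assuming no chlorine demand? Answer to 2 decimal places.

Mass of solution: 30.4 L × 1000 mL/L × 1.15 g/mL = 34,960 g.
Available chlorine delivered: 34,960 g × 0.096 = 3356 g as Cl₂.
Concentration rise: 3356 g / 393,000 L = 8.54 mg/L = 8.54 ppm.

8.54 ppm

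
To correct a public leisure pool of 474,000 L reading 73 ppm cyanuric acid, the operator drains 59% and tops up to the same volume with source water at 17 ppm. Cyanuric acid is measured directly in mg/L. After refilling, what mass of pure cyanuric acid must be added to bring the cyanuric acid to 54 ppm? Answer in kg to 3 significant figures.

6.65 kg

After draining 59% and refilling: 73 × 0.41 + 17 × 0.59 = 39.96 ppm.
Deficit to target: 54 − 39.96 = 14.04 mg/L.
Mass: 14.04 mg/L × 474,000 L = 6655 g cyanuric acid.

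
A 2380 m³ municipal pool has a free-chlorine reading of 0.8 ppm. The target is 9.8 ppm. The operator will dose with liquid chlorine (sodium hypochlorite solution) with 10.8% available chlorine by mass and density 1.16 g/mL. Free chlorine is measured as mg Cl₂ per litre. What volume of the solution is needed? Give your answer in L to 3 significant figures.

171 L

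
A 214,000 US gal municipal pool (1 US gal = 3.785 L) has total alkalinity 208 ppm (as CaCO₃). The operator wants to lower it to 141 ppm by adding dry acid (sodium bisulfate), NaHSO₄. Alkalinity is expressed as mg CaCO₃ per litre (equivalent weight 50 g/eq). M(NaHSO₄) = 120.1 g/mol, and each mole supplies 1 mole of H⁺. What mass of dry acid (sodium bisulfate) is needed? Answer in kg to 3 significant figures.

130 kg

Volume: 214,000 US gal × 3.785 L/gal = 809,990 L.
Alkalinity to neutralize: (208 − 141) = 67 mg/L as CaCO₃ × 809,990 L = 54,270 g as CaCO₃.
Equivalents of H⁺ required: 54,270 ÷ 50 g/eq = 1085 eq = 1085 mol NaHSO₄.
Mass of NaHSO₄: 1085 × 120.1 = 130,400 g.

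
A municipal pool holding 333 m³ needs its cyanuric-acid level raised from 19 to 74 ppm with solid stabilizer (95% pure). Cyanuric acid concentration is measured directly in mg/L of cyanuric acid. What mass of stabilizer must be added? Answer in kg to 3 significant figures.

19.3 kg

Volume: 333 m³ = 333,000 L.
CYA to add: (74 − 19) = 55 mg/L × 333,000 L = 18,320 g cyanuric acid.
At 95% purity: 18,320 / 0.95 = 19,280 g product.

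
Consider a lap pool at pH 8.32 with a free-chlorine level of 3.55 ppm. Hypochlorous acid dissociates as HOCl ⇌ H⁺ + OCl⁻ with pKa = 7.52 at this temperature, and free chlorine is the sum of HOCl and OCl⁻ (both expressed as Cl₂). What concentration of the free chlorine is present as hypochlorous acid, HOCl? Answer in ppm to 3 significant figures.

[OCl⁻]/[HOCl] = 10^(pH − pKa) = 10^(8.32 − 7.52) = 10^0.80 = 6.31.
Fraction as HOCl = 1 / (1 + 6.31) = 0.1368.
HOCl = 0.1368 × 3.55 ppm = 0.4857 ppm.

0.486 ppm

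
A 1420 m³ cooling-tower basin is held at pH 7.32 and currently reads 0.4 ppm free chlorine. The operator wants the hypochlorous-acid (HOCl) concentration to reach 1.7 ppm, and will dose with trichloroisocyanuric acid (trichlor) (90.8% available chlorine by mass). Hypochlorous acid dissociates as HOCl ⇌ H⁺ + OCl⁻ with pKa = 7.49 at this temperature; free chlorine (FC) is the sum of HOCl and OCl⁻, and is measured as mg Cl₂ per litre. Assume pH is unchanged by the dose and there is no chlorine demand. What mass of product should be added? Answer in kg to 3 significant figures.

3.83 kg

Volume: 1420 m³ = 1,420,000 L.
[OCl⁻]/[HOCl] = 10^(pH − pKa) = 10^(7.32 − 7.49) = 0.6761; fraction as HOCl = 1/(1 + 0.6761) = 0.5966.
Free chlorine required for 1.7 ppm HOCl: 1.7 / 0.5966 = 2.849 ppm.
FC to add: 2.849 − 0.4 = 2.449 mg/L as Cl₂.
Cl₂ equivalent: 2.449 mg/L × 1,420,000 L = 3478 g.
Product at 90.8% available Cl: 3478 / 0.908 = 3830 g.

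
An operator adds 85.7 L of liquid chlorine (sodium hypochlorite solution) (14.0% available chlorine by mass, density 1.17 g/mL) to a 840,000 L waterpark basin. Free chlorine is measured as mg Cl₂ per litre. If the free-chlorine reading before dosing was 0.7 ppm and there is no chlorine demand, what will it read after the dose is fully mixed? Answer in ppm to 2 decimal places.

17.41 ppm

Mass of solution: 85.7 L × 1000 mL/L × 1.17 g/mL = 100,300 g.
Available chlorine delivered: 100,300 g × 0.14 = 14,040 g as Cl₂.
Concentration rise: 14,040 g / 840,000 L = 16.71 mg/L = 16.71 ppm.
Final FC: 0.7 + 16.71 = 17.41 ppm.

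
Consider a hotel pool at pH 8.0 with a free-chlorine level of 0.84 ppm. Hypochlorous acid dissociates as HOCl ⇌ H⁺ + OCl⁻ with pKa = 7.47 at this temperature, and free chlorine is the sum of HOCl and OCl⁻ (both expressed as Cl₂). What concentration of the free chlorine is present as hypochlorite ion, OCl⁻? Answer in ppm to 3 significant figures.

[OCl⁻]/[HOCl] = 10^(pH − pKa) = 10^(8.0 − 7.47) = 10^0.53 = 3.388.
Fraction as HOCl = 1 / (1 + 3.388) = 0.2279.
OCl⁻ = (1 − 0.2279) × 0.84 ppm = 0.6486 ppm.

0.649 ppm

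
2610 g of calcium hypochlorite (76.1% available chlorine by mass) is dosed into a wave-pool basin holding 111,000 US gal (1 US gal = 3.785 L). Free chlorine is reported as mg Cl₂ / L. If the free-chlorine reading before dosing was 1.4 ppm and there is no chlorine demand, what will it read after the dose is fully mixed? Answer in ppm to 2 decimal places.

6.13 ppm

Volume: 111,000 US gal × 3.785 L/gal = 420,135 L.
Available chlorine delivered: 2610 g × 0.761 = 1986 g as Cl₂.
Concentration rise: 1986 g / 420,135 L = 4.728 mg/L = 4.73 ppm.
Final FC: 1.4 + 4.73 = 6.13 ppm.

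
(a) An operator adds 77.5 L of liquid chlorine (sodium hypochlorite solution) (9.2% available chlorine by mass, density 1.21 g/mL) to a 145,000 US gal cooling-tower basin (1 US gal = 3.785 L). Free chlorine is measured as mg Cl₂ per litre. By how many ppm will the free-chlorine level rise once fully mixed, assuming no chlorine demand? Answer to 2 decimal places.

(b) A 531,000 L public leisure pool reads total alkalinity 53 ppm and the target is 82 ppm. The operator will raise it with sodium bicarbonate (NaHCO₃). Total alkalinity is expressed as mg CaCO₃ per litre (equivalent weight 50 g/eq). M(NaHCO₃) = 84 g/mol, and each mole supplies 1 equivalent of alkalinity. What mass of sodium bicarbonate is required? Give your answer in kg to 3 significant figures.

(a) 15.72 ppm; (b) 25.9 kg

(a) Volume: 145,000 US gal × 3.785 L/gal = 548,825 L.
(a) Mass of solution: 77.5 L × 1000 mL/L × 1.21 g/mL = 93,780 g.
(a) Available chlorine delivered: 93,780 g × 0.092 = 8627 g as Cl₂.
(a) Concentration rise: 8627 g / 548,825 L = 15.72 mg/L = 15.72 ppm.

(b) Alkalinity to add: (82 − 53) = 29 mg/L as CaCO₃ × 531,000 L = 15,400 g as CaCO₃.
(b) Equivalents: 15,400 g ÷ 50 g/eq = 308 eq.
(b) NaHCO₃ supplies 1 eq per mole → 308 mol.
(b) Mass: 308 mol × 84 g/mol = 25,870 g.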